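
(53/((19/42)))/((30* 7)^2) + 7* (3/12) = 69931/39900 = 1.75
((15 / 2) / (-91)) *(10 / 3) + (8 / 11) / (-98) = -1977 / 7007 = -0.28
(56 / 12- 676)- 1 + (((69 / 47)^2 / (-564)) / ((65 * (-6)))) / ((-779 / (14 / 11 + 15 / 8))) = -7464881973056239 / 11102947901760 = -672.33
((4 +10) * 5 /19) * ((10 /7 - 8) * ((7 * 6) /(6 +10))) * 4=-4830 /19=-254.21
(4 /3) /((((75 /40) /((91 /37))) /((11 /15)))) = 32032 /24975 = 1.28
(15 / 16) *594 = 4455 / 8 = 556.88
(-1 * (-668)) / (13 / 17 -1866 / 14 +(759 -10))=79492 / 73361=1.08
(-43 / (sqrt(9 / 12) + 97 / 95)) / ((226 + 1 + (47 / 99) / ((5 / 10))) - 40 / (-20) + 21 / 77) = -3566205 / 5470598 + 3492675 * sqrt(3) / 10941196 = -0.10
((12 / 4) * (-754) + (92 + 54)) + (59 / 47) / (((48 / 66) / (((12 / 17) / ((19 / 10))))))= -32113261 / 15181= -2115.36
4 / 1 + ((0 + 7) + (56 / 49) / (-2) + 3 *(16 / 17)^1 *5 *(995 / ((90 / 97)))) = 5408563 / 357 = 15150.04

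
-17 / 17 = -1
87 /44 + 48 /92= 2.50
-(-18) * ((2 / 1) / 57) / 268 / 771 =1 / 327161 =0.00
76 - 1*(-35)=111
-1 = -1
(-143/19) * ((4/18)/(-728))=0.00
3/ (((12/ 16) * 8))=1/ 2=0.50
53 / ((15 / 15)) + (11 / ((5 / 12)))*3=661 / 5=132.20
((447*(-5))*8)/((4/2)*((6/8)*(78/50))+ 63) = -298000/1089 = -273.65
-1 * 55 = -55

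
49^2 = 2401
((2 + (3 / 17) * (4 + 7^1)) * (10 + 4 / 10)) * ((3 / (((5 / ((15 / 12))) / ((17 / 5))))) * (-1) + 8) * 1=94939 / 425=223.39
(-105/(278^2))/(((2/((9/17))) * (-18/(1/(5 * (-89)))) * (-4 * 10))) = 0.00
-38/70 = -19/35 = -0.54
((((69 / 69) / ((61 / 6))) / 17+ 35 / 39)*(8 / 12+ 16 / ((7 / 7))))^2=3335919602500 / 14720726241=226.61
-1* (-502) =502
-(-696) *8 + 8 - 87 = 5489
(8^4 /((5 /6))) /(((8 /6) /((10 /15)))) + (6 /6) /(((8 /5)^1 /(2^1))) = 49177 /20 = 2458.85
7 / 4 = 1.75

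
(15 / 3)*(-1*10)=-50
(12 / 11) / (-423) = -4 / 1551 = -0.00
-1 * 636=-636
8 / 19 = 0.42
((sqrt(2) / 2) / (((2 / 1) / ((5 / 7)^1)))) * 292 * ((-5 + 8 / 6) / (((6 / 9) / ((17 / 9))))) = -68255 * sqrt(2) / 126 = -766.09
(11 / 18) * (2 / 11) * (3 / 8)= 1 / 24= 0.04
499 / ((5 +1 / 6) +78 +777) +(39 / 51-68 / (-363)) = 48796849 / 31848531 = 1.53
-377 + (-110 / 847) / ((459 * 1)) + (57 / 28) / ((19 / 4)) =-13309174 / 35343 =-376.57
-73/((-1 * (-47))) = -73/47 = -1.55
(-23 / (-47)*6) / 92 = 3 / 94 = 0.03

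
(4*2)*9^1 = 72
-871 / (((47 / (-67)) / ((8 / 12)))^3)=2095716584 / 2803221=747.61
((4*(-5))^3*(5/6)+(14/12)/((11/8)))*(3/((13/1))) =-1538.27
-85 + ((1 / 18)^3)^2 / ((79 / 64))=-3568626314 / 41983839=-85.00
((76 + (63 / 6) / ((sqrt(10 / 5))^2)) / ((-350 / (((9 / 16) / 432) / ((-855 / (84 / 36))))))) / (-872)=-13 / 13742161920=-0.00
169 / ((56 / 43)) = 7267 / 56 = 129.77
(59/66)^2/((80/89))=309809/348480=0.89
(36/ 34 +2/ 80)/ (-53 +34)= -737/ 12920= -0.06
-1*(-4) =4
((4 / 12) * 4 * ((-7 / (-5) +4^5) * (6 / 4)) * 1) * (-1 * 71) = -728034 / 5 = -145606.80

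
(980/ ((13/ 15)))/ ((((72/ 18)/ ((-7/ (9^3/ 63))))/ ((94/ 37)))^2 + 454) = 38982996150/ 15885072593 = 2.45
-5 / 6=-0.83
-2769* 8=-22152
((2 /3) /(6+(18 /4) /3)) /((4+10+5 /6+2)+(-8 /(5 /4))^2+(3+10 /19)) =760 /524283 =0.00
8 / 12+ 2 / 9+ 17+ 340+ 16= 3365 / 9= 373.89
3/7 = 0.43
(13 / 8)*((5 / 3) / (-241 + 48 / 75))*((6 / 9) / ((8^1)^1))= -1625 / 1730592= -0.00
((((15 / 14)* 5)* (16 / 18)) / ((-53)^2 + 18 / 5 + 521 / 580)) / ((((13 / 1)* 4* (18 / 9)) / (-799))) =-5792750 / 445489317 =-0.01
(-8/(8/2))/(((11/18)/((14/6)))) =-84/11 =-7.64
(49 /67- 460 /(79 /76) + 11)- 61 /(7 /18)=-21773296 /37051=-587.66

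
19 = 19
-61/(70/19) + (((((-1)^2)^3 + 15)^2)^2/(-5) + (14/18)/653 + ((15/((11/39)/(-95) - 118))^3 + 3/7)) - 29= -452168026008304415455434811/34379311152931312335390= -13152.33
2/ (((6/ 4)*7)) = 4/ 21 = 0.19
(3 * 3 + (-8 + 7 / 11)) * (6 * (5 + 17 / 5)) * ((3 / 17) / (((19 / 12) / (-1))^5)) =-3386105856 / 2315152565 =-1.46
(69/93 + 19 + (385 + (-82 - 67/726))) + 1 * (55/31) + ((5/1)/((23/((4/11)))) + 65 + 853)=643166713/517638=1242.50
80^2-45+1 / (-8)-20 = 50679 / 8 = 6334.88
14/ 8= 7/ 4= 1.75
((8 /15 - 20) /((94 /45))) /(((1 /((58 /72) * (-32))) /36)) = 406464 /47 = 8648.17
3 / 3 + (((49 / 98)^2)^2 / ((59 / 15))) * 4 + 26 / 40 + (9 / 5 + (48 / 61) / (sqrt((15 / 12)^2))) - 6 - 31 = -1182521 / 35990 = -32.86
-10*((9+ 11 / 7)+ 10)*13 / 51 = -6240 / 119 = -52.44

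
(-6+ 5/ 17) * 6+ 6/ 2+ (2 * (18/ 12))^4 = 846/ 17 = 49.76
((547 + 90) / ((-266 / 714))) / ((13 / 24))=-59976 / 19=-3156.63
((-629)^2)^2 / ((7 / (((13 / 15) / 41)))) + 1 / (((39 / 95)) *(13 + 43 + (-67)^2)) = 24046571783167366 / 50872185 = 472686042.15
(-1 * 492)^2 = 242064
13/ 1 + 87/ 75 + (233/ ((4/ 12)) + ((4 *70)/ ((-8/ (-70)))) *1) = 79079/ 25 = 3163.16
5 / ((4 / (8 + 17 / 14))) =645 / 56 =11.52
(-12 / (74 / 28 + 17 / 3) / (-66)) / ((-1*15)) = -28 / 19195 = -0.00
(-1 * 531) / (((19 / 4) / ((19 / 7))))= -2124 / 7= -303.43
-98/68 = -49/34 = -1.44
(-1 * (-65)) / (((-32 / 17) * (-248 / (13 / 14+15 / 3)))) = 91715 / 111104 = 0.83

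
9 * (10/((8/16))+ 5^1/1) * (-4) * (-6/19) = 5400/19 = 284.21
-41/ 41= -1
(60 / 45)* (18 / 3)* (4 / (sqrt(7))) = 32* sqrt(7) / 7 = 12.09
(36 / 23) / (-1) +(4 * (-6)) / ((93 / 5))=-2036 / 713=-2.86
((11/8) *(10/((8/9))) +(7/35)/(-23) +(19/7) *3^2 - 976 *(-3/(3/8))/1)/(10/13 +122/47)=123520744321/52962560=2332.23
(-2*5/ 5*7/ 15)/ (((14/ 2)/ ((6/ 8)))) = -1/ 10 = -0.10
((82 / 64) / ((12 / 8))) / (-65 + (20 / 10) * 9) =-41 / 2256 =-0.02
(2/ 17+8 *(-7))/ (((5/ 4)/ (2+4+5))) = -8360/ 17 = -491.76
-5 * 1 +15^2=220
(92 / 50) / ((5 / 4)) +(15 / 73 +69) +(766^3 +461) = 4101282602557 / 9125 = 449455627.68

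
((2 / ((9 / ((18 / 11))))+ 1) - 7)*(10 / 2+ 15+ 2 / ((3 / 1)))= -3844 / 33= -116.48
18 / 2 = 9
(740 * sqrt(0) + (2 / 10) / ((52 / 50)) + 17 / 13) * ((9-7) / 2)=3 / 2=1.50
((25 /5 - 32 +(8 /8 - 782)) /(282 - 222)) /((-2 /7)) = 707 /15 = 47.13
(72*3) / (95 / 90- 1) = 3888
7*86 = 602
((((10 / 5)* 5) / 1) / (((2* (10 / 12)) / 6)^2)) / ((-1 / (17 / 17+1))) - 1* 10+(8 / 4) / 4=-2687 / 10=-268.70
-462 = -462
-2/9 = -0.22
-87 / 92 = -0.95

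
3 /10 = 0.30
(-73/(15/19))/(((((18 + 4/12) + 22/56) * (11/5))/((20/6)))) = -388360/51909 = -7.48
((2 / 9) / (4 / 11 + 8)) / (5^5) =11 / 1293750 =0.00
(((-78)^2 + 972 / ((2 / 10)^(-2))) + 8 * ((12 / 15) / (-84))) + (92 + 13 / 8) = 26109001 / 4200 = 6216.43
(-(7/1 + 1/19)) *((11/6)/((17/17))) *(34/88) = -1139/228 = -5.00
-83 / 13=-6.38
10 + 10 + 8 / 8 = 21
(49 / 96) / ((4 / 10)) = 245 / 192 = 1.28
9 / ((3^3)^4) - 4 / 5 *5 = -236195 / 59049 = -4.00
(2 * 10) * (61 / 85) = 244 / 17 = 14.35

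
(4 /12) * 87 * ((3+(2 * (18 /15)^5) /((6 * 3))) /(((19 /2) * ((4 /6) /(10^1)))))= 1781586 /11875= 150.03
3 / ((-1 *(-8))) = 3 / 8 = 0.38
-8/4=-2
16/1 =16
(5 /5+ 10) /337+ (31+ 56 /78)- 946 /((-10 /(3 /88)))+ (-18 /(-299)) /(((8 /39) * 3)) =424092311 /12091560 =35.07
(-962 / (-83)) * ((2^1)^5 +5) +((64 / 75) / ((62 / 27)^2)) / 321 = 91500713518 / 213366025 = 428.84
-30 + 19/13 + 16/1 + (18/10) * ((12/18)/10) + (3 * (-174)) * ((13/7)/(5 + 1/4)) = -3138364/15925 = -197.07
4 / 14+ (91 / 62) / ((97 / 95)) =72543 / 42098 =1.72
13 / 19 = 0.68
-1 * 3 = -3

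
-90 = -90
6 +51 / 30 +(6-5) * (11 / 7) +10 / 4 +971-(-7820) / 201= 7187497 / 7035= 1021.68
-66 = -66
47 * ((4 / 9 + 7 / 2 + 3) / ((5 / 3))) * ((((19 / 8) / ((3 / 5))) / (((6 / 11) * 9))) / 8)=19.74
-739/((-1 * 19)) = 739/19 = 38.89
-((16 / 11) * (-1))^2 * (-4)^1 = 1024 / 121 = 8.46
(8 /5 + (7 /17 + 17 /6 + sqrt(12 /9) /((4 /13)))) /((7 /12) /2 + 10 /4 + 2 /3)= 52*sqrt(3) /83 + 9884 /7055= 2.49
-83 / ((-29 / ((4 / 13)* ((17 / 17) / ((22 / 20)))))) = 3320 / 4147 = 0.80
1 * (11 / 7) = 11 / 7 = 1.57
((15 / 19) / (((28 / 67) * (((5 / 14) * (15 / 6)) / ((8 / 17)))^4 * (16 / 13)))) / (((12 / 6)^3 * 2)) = 917769216 / 123976484375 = 0.01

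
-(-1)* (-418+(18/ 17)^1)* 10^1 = -70880/ 17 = -4169.41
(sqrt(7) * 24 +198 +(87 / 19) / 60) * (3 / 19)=72 * sqrt(7) / 19 +225807 / 7220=41.30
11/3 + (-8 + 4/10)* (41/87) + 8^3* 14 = 3118117/435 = 7168.09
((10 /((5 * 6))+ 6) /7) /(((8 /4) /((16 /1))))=152 /21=7.24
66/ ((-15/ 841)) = -18502/ 5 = -3700.40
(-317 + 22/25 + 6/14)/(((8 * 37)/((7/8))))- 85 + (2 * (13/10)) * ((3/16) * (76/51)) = -42876031/503200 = -85.21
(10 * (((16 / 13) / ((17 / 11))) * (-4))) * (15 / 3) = -35200 / 221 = -159.28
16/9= 1.78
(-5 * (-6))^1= 30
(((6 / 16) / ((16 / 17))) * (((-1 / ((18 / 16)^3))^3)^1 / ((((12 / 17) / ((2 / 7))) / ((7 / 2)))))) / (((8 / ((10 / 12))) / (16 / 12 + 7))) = -591872000 / 3486784401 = -0.17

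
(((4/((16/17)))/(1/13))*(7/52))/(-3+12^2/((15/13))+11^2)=595/19424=0.03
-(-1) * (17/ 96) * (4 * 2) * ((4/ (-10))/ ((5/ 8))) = -68/ 75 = -0.91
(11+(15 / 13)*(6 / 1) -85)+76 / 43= -36508 / 559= -65.31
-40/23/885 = -8/4071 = -0.00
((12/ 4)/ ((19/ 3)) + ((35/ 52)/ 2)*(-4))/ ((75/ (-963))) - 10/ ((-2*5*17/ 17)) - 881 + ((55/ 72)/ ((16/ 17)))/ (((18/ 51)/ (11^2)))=-25205320319/ 42681600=-590.54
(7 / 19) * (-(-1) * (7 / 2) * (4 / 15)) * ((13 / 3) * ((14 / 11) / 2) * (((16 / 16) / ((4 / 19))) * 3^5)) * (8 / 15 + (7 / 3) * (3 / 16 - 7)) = -147962997 / 8800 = -16813.98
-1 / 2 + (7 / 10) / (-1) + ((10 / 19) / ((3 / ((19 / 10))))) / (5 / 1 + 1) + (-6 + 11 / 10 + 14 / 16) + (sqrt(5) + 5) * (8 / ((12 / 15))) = 10 * sqrt(5) + 16139 / 360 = 67.19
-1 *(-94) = 94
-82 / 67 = -1.22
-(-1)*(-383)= -383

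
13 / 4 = 3.25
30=30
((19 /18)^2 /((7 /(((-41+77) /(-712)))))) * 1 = -361 /44856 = -0.01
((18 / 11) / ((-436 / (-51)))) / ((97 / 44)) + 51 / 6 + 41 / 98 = 4665383 / 518077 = 9.01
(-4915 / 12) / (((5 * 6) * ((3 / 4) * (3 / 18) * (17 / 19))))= -18677 / 153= -122.07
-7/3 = -2.33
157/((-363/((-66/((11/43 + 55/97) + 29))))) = 1309694/1368301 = 0.96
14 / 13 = 1.08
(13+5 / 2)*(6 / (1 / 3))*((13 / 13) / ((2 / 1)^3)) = 279 / 8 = 34.88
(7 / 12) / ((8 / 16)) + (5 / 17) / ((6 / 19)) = 107 / 51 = 2.10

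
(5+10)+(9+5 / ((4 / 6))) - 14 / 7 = 59 / 2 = 29.50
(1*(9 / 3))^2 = 9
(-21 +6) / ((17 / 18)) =-270 / 17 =-15.88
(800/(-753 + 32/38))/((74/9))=-68400/528767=-0.13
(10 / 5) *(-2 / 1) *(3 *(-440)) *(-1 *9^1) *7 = -332640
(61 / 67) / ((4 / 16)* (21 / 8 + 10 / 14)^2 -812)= -765184 / 680100853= -0.00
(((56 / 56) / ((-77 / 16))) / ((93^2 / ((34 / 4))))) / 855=-136 / 569406915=-0.00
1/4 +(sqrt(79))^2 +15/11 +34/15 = 54701/660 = 82.88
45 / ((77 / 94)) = 4230 / 77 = 54.94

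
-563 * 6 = -3378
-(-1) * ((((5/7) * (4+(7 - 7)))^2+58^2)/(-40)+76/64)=-325817/3920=-83.12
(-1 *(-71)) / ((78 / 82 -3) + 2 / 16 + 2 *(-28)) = -23288 / 18999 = -1.23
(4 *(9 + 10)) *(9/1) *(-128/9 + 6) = -5624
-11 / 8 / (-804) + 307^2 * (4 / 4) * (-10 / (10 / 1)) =-94249.00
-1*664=-664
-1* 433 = -433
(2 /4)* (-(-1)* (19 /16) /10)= 19 /320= 0.06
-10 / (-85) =2 / 17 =0.12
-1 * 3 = -3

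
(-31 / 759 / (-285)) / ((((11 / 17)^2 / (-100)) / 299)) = -2329340 / 227601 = -10.23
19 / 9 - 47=-404 / 9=-44.89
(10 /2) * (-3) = -15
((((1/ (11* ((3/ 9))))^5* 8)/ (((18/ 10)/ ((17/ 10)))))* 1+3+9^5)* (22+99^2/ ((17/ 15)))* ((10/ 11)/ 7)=1274296551537120/ 19165069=66490579.89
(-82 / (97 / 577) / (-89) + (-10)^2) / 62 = 1.70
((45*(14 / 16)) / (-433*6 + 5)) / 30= -0.00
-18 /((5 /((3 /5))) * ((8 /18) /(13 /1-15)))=243 /25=9.72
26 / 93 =0.28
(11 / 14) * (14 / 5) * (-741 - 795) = -3379.20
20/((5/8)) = 32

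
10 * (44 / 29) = 440 / 29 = 15.17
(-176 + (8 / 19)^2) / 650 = -31736 / 117325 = -0.27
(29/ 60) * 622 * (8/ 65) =36076/ 975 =37.00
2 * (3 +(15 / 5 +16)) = 44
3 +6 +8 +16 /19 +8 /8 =358 /19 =18.84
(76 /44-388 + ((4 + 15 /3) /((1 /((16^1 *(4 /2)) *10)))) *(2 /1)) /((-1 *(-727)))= 59111 /7997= 7.39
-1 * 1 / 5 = -1 / 5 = -0.20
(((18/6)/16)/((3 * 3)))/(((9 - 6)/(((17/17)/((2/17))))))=17/288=0.06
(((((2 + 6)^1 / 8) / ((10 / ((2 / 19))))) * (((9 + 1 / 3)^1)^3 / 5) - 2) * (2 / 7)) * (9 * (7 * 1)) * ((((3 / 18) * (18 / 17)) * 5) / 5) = -7396 / 8075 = -0.92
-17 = -17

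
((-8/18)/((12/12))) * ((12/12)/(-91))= 0.00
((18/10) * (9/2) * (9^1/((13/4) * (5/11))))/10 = 8019/1625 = 4.93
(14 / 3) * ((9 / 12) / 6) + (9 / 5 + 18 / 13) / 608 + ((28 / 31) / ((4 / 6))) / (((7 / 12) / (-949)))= -8098804469 / 3675360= -2203.54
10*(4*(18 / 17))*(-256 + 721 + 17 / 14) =2349720 / 119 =19745.55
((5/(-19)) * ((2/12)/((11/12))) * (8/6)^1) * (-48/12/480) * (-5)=-5/1881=-0.00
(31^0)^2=1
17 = 17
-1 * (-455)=455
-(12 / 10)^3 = -216 / 125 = -1.73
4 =4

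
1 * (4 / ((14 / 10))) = 20 / 7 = 2.86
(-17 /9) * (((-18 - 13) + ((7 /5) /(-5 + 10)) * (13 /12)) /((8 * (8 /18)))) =156553 /9600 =16.31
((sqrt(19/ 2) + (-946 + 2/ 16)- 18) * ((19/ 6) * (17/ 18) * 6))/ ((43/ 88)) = -27397183/ 774 + 7106 * sqrt(38)/ 387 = -35283.69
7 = 7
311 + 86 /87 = 27143 /87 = 311.99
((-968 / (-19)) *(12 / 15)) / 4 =968 / 95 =10.19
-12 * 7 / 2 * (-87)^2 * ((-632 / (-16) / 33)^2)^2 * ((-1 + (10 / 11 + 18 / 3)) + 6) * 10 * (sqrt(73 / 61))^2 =-93001949.92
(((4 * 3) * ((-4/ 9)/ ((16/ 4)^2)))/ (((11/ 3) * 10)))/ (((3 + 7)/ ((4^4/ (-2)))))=32/ 275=0.12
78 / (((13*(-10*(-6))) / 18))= 9 / 5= 1.80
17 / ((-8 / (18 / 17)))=-2.25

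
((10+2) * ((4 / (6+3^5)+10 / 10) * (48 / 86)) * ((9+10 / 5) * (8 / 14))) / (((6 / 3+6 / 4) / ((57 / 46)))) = 2648448 / 174881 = 15.14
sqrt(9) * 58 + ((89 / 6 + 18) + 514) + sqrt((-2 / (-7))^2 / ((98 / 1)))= sqrt(2) / 49 + 4325 / 6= 720.86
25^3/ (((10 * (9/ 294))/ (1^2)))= 153125/ 3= 51041.67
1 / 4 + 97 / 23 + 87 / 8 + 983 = 183695 / 184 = 998.34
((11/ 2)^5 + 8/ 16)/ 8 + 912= 394539/ 256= 1541.17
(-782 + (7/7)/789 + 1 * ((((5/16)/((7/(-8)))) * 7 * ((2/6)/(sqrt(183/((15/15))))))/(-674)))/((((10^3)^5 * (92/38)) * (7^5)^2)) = -11722943/10252156687206000000000000000 + 19 * sqrt(183)/1923226631351121600000000000000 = -0.00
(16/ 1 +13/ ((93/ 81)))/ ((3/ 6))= 1694/ 31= 54.65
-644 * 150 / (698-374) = -8050 / 27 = -298.15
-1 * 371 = -371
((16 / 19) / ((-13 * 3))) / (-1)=16 / 741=0.02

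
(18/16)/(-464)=-9/3712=-0.00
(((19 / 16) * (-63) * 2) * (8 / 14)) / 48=-57 / 32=-1.78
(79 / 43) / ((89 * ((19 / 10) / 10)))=7900 / 72713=0.11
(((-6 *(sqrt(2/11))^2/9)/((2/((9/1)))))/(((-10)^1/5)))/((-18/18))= -3/11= -0.27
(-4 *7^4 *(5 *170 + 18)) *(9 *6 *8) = -3601269504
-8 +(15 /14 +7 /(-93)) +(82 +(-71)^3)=-465902477 /1302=-357836.00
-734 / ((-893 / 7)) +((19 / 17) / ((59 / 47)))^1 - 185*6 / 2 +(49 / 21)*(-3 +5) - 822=-3669657854 / 2687037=-1365.69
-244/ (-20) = 61/ 5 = 12.20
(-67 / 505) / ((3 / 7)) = -469 / 1515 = -0.31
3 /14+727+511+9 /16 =138743 /112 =1238.78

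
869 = 869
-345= -345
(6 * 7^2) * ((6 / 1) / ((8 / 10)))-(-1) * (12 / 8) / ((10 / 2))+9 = 22143 / 10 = 2214.30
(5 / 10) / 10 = 1 / 20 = 0.05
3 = 3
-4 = -4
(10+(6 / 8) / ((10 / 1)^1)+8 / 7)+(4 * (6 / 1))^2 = 164421 / 280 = 587.22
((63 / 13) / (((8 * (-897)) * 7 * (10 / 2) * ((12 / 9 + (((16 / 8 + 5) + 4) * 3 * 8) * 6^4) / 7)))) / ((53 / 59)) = -0.00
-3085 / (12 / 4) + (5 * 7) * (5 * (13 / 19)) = -51790 / 57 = -908.60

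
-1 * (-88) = 88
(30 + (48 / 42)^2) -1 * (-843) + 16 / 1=43625 / 49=890.31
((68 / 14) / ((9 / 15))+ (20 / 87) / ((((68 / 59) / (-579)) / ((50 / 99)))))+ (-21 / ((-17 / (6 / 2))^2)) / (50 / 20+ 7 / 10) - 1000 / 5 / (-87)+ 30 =-1685440465 / 92928528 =-18.14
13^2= 169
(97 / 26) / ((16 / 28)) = 679 / 104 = 6.53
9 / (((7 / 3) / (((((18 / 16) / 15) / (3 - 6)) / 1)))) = -27 / 280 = -0.10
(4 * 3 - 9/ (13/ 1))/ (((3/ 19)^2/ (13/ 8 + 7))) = 406847/ 104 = 3911.99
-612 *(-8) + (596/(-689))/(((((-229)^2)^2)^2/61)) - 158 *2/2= 24688695142109748759455646/5210784116105898851729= 4738.00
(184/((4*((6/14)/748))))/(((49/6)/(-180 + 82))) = -963424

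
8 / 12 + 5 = 17 / 3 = 5.67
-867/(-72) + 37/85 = 25453/2040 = 12.48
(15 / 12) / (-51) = -5 / 204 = -0.02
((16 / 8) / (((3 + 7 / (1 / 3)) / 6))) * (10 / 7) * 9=45 / 7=6.43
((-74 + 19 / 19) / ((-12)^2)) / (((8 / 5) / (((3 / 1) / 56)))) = -365 / 21504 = -0.02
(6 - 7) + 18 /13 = 0.38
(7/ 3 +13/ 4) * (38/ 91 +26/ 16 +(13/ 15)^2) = 30659669/ 1965600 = 15.60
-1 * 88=-88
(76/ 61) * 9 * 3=2052/ 61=33.64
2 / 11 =0.18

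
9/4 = 2.25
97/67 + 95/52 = 11409/3484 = 3.27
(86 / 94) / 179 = 43 / 8413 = 0.01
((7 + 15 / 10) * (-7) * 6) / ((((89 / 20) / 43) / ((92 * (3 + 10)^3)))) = -62056110480 / 89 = -697259668.31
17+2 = 19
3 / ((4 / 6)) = 9 / 2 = 4.50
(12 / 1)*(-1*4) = -48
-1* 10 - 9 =-19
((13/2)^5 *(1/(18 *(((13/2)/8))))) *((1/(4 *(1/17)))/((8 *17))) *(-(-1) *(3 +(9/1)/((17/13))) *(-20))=-999635/204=-4900.17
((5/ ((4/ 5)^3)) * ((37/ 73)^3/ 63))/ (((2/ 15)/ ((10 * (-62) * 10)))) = -122675234375/ 130709712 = -938.53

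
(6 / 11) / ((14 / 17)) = 51 / 77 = 0.66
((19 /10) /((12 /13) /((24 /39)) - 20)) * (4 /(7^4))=-76 /444185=-0.00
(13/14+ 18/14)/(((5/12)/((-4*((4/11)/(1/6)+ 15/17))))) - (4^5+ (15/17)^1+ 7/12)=-85655819/78540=-1090.60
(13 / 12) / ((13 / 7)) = 7 / 12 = 0.58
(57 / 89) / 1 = 0.64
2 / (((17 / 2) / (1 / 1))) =4 / 17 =0.24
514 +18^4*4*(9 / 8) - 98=472808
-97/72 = -1.35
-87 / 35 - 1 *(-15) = 438 / 35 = 12.51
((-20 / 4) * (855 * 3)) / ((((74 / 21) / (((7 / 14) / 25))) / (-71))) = 764883 / 148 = 5168.13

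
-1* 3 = -3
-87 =-87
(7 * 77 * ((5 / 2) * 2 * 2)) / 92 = 2695 / 46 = 58.59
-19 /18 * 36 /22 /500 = -19 /5500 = -0.00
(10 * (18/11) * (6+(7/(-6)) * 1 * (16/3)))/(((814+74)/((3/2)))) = -0.01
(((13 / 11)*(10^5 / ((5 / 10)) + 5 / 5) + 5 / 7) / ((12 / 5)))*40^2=36400292000 / 231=157577021.65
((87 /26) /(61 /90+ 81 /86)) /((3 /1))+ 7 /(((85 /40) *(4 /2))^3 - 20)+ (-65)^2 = 178710416761 /42290196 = 4225.81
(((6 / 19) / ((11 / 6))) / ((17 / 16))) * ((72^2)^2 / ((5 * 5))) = 15479341056 / 88825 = 174267.84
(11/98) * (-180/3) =-330/49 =-6.73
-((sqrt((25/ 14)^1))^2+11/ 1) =-179/ 14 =-12.79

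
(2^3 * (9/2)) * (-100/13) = -3600/13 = -276.92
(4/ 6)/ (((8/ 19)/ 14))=133/ 6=22.17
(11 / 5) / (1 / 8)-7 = 53 / 5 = 10.60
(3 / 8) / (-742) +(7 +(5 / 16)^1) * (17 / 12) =245961 / 23744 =10.36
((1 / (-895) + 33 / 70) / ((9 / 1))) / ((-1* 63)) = -5893 / 7104510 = -0.00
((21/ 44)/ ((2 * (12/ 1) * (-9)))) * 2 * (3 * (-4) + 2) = 35/ 792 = 0.04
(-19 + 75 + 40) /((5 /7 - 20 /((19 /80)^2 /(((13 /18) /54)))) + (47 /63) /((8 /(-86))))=-33685632 /4227461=-7.97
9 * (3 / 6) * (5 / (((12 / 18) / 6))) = 405 / 2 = 202.50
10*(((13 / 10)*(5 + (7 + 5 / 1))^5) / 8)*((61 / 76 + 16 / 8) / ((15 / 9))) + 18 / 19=11794754979 / 3040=3879853.61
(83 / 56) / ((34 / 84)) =249 / 68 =3.66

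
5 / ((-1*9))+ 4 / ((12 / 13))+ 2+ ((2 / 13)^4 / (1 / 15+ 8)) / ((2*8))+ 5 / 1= 335220592 / 31102929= 10.78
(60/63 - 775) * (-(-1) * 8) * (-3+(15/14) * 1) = 585180/49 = 11942.45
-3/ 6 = -1/ 2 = -0.50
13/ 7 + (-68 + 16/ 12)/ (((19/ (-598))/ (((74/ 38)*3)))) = 30981093/ 2527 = 12260.03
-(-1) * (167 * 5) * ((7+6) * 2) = 21710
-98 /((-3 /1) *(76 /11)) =539 /114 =4.73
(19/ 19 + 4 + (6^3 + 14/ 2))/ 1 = 228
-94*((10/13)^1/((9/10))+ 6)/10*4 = -150776/585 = -257.74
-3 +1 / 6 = -17 / 6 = -2.83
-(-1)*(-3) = -3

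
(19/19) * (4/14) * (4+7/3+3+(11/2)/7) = 425/147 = 2.89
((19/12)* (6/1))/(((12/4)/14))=133/3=44.33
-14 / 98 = -1 / 7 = -0.14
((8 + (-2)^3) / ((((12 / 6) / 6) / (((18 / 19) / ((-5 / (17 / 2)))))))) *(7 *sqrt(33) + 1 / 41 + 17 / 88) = 0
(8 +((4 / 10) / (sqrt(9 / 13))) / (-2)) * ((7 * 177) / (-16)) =-600.89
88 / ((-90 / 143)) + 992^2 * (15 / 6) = 110700908 / 45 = 2460020.18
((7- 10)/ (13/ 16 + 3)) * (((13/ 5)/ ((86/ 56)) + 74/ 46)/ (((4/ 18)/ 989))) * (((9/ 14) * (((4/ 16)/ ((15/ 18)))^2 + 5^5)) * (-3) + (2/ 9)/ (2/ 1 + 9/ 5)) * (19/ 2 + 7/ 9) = 871618233177247/ 1216950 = 716231754.12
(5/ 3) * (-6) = -10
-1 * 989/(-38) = 989/38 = 26.03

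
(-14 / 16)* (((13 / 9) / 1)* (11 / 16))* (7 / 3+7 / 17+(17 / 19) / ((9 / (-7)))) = -5962957 / 3348864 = -1.78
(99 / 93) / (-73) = -33 / 2263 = -0.01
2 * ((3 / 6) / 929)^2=0.00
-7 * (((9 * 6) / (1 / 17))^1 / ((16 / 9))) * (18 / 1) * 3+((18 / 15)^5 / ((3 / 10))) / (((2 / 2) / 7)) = -487829223 / 2500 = -195131.69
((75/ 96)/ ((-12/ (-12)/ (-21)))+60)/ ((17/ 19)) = 26505/ 544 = 48.72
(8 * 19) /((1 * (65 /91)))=1064 /5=212.80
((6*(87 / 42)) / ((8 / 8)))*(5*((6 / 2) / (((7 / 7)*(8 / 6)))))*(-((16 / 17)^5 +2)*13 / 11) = -14135322825 / 31236854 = -452.52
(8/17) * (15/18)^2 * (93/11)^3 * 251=1121631150/22627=49570.48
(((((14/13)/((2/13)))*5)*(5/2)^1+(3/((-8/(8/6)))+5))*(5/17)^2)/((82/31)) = 35650/11849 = 3.01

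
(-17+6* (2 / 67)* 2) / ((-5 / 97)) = 21631 / 67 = 322.85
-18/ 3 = -6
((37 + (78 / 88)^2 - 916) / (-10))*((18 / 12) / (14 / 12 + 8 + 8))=15302007 / 1994080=7.67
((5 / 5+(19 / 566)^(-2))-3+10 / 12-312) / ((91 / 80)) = 49752680 / 98553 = 504.83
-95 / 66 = -1.44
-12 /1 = -12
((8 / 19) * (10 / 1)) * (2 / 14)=80 / 133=0.60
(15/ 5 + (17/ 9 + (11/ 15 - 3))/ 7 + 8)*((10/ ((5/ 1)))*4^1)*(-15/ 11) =-27584/ 231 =-119.41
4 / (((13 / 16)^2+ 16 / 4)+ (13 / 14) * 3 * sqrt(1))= 7168 / 13343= 0.54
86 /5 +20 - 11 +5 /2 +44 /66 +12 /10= 917 /30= 30.57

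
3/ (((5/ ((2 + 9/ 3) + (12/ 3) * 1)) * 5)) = 27/ 25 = 1.08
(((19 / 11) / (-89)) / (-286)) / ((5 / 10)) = 19 / 139997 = 0.00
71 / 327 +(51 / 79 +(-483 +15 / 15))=-481.14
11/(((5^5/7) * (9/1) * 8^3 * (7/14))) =77/7200000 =0.00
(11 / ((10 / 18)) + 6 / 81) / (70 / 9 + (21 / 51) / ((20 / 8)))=45611 / 18228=2.50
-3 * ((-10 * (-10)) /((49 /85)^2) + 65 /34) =-74163195 /81634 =-908.48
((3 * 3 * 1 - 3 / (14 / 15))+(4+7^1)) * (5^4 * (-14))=-146875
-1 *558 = -558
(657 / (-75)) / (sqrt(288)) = -73 *sqrt(2) / 200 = -0.52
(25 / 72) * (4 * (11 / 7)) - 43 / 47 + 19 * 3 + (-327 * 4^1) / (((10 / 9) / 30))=-208796291 / 5922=-35257.73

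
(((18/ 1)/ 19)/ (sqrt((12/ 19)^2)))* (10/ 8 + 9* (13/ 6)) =249/ 8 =31.12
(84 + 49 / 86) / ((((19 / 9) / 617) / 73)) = 2948248737 / 1634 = 1804313.79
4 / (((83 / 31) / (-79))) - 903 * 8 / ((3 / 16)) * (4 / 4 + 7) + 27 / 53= -1356394323 / 4399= -308341.51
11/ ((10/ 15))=33/ 2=16.50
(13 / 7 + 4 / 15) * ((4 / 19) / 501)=892 / 999495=0.00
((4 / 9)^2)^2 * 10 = 2560 / 6561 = 0.39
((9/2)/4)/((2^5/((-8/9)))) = -1/32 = -0.03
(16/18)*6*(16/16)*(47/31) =752/93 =8.09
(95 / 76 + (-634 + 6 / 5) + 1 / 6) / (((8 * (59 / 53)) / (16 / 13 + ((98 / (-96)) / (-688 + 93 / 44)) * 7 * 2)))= -5915443671167 / 66664203840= -88.73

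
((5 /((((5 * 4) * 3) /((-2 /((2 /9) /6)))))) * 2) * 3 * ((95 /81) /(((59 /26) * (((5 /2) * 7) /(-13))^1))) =12844 /1239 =10.37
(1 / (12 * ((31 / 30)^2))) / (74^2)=75 / 5262436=0.00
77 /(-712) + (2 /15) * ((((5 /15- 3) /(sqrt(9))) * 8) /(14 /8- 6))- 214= -349496731 /1634040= -213.89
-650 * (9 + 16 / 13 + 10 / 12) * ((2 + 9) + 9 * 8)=-1790725 / 3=-596908.33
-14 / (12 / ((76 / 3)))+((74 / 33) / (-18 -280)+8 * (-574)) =-68172677 / 14751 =-4621.56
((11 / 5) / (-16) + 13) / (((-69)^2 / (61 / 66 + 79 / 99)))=10633 / 2285280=0.00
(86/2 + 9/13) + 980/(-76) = 7607/247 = 30.80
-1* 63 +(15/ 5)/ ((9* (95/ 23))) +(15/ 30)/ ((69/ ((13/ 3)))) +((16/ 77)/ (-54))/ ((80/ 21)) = -13603814/ 216315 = -62.89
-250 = -250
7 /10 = 0.70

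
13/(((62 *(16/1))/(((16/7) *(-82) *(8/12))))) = -1066/651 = -1.64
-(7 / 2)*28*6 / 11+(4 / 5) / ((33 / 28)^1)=-8708 / 165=-52.78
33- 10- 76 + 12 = -41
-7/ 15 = -0.47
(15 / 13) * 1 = 15 / 13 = 1.15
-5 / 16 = -0.31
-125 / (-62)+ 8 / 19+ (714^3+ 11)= 428785353061 / 1178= 363994357.44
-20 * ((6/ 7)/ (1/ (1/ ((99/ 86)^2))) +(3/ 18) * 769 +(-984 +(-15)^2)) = 288234710/ 22869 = 12603.73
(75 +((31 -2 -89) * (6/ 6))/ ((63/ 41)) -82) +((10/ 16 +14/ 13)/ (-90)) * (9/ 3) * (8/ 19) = -2389729/ 51870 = -46.07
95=95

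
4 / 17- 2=-30 / 17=-1.76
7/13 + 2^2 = 59/13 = 4.54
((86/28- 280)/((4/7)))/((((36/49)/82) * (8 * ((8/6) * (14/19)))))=-21141281/3072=-6881.93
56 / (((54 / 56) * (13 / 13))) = 1568 / 27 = 58.07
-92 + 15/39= -91.62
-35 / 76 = -0.46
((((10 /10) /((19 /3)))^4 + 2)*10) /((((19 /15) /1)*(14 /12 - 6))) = -234650700 /71806871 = -3.27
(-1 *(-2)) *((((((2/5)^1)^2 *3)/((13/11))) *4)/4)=264/325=0.81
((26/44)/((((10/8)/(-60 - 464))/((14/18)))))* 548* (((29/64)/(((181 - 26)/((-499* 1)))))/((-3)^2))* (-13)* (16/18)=-1228952627084/6214725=-197748.51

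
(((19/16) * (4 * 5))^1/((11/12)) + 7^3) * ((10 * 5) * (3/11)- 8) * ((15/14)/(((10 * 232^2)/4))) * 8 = 188697/1424654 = 0.13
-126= -126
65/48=1.35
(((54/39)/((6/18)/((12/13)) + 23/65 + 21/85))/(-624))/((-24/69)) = 52785/7959952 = 0.01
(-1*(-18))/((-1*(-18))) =1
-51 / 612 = -1 / 12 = -0.08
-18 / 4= -9 / 2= -4.50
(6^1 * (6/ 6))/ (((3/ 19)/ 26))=988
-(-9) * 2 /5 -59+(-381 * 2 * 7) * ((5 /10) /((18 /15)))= -22779 /10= -2277.90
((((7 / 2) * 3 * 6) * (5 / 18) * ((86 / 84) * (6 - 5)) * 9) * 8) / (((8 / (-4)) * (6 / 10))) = -1075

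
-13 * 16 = -208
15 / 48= 5 / 16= 0.31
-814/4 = -407/2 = -203.50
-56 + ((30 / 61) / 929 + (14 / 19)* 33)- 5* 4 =-55648388 / 1076711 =-51.68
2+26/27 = 2.96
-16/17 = -0.94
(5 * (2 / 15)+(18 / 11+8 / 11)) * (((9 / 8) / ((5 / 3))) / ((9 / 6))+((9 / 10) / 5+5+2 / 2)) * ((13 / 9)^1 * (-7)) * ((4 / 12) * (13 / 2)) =-261443 / 594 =-440.14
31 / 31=1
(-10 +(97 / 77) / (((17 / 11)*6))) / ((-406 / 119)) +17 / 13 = 132971 / 31668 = 4.20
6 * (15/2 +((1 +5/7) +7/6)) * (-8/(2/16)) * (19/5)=-530176/35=-15147.89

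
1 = 1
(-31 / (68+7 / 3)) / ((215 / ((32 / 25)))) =-2976 / 1134125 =-0.00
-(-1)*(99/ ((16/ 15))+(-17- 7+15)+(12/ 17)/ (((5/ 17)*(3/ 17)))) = 7793/ 80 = 97.41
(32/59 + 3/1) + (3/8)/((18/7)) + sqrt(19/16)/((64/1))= sqrt(19)/256 + 10445/2832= 3.71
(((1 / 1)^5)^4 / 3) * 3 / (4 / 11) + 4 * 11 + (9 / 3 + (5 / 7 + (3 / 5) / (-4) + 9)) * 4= 13581 / 140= 97.01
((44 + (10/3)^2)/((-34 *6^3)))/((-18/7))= 217/74358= 0.00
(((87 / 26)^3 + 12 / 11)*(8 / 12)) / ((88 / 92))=57150745 / 2126696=26.87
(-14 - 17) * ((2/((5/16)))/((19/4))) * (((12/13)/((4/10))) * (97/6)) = -1558.28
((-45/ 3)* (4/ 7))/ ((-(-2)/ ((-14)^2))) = -840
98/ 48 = 49/ 24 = 2.04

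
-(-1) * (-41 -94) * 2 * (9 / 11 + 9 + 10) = -58860 / 11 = -5350.91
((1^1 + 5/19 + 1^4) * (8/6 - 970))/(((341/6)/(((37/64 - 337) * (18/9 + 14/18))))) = 11210294575/310992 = 36046.89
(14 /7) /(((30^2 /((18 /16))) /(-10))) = -1 /40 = -0.02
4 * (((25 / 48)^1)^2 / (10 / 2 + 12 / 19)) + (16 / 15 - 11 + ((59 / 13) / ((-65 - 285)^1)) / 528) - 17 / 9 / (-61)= -913517217863 / 94082788800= -9.71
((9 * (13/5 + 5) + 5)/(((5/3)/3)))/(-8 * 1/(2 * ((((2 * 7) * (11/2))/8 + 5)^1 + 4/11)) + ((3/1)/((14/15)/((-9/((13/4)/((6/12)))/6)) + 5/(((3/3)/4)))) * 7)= 3128079726/24842975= 125.91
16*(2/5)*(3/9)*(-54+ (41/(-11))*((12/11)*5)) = -95936/605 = -158.57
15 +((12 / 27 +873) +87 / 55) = 440563 / 495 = 890.03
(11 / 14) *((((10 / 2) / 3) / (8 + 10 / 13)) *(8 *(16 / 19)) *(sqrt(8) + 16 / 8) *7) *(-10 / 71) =-457600 *sqrt(2) / 230679 - 457600 / 230679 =-4.79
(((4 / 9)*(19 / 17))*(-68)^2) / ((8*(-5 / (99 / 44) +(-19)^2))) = 2584 / 3229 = 0.80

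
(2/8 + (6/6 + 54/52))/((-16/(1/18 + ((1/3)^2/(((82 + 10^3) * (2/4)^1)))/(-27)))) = -1737995/218754432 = -0.01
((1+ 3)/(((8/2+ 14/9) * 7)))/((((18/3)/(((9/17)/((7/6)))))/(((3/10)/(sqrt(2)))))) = 243 * sqrt(2)/208250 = 0.00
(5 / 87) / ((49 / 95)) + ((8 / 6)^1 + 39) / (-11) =-5052 / 1421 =-3.56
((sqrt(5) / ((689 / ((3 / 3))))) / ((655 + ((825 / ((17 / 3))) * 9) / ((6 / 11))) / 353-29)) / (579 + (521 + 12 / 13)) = -6001 * sqrt(5) / 92584249284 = -0.00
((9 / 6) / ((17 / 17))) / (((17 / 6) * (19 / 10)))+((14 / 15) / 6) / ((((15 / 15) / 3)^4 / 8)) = 163242 / 1615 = 101.08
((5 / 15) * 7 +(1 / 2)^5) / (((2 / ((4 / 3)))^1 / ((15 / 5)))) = 227 / 48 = 4.73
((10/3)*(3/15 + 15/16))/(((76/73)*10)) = 6643/18240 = 0.36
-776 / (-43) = 776 / 43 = 18.05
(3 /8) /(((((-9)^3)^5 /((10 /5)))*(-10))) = 1 /2745215094595320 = 0.00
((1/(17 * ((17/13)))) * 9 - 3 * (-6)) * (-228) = -1212732/289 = -4196.30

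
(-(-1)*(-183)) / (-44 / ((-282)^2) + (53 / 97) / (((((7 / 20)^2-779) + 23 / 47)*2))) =1721447780347269 / 8506289633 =202373.52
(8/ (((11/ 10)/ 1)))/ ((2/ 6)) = 240/ 11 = 21.82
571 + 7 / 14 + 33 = 1209 / 2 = 604.50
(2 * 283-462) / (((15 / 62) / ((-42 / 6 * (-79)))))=3565744 / 15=237716.27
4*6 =24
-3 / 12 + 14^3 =10975 / 4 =2743.75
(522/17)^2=272484/289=942.85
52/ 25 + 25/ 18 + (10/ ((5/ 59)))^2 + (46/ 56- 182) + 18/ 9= 86614229/ 6300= 13748.29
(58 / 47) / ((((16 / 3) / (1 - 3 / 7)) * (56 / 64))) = 348 / 2303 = 0.15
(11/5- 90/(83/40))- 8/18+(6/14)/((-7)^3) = -373229848/8967735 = -41.62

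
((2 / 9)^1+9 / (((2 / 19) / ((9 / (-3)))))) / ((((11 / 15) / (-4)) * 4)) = 23065 / 66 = 349.47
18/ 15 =6/ 5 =1.20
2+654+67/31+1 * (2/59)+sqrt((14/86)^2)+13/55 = 2848805811/4325585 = 658.59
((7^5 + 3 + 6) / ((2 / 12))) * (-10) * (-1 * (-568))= -573089280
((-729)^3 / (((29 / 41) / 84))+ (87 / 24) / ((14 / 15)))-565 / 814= -60821644660846999 / 1321936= -46009522897.36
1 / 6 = 0.17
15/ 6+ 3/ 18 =8/ 3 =2.67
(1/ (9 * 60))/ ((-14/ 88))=-0.01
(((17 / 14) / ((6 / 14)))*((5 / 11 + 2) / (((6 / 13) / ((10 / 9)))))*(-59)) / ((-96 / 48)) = 65195 / 132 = 493.90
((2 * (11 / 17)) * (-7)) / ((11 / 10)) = -140 / 17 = -8.24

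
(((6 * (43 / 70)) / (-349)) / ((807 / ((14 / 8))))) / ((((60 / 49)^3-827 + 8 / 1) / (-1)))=-5058907 / 180511628576220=-0.00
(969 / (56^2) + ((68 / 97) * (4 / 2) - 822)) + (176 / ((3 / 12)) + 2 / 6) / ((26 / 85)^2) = 1034471743555 / 154225344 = 6707.53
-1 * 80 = -80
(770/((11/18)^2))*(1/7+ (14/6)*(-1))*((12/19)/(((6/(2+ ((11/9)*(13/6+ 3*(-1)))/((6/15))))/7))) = 379960/209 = 1817.99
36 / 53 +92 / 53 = 128 / 53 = 2.42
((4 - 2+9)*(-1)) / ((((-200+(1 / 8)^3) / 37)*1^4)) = 18944 / 9309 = 2.04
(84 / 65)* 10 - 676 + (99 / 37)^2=-11673367 / 17797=-655.92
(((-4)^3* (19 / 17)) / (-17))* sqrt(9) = 3648 / 289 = 12.62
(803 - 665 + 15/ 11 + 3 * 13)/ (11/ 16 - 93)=-31392/ 16247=-1.93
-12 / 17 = -0.71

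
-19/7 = -2.71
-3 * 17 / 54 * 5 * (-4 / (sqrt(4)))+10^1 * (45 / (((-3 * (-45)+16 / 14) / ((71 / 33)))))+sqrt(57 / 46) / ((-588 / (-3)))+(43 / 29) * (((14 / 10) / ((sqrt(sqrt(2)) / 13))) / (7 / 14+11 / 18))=sqrt(2622) / 9016+1562005 / 94347+35217 * 2^(3 / 4) / 2900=36.98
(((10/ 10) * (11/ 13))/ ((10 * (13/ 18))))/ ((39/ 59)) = 1947/ 10985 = 0.18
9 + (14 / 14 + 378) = 388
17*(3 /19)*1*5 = 255 /19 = 13.42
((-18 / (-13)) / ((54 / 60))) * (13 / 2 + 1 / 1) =150 / 13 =11.54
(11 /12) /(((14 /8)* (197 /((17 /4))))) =0.01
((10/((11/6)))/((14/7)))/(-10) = -3/11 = -0.27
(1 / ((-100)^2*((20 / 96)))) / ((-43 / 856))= -1284 / 134375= -0.01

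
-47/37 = -1.27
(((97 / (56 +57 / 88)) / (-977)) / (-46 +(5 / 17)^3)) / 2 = 20968684 / 1100079436185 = 0.00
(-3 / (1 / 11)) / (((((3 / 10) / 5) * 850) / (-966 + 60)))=9966 / 17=586.24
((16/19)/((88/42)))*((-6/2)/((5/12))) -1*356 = -358.89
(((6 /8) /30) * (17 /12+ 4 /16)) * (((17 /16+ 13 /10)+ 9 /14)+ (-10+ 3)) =-2237 /13440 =-0.17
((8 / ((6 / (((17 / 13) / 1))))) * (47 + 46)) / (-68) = -31 / 13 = -2.38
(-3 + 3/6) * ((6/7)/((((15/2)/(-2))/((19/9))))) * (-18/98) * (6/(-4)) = 114/343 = 0.33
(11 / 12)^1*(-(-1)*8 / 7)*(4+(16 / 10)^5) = 995896 / 65625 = 15.18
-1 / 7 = -0.14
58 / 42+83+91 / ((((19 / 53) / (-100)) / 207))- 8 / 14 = -2096524660 / 399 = -5254447.77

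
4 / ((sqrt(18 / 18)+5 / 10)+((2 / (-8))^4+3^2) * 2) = 512 / 2497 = 0.21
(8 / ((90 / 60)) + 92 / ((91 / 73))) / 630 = 10802 / 85995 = 0.13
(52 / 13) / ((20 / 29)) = 29 / 5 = 5.80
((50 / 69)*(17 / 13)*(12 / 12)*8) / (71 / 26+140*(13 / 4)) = 13600 / 821169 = 0.02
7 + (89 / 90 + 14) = 1979 / 90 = 21.99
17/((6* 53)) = 17/318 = 0.05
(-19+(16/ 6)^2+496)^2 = 234363.57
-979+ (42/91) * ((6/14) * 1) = -978.80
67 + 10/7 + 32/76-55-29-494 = -67717/133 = -509.15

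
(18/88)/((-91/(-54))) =243/2002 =0.12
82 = 82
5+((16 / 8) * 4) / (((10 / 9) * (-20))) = 116 / 25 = 4.64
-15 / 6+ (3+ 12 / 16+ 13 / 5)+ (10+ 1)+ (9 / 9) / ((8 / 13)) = 659 / 40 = 16.48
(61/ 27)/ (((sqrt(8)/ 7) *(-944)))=-427 *sqrt(2)/ 101952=-0.01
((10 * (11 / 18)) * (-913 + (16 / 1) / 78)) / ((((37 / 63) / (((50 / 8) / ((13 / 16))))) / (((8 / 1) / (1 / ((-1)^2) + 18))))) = -10964492000 / 356421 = -30762.76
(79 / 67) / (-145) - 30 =-291529 / 9715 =-30.01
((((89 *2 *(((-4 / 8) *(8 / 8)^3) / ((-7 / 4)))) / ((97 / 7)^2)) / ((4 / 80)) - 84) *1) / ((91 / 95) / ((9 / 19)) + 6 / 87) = -966373380 / 25677161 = -37.64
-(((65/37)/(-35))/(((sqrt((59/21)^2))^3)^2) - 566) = 883344894789761/1560679744717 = 566.00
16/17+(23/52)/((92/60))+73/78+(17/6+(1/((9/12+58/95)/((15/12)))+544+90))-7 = 289261079/457028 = 632.92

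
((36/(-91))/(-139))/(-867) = -12/3655561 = -0.00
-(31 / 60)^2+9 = 31439 / 3600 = 8.73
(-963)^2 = 927369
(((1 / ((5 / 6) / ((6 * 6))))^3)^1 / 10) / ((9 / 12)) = 10749.54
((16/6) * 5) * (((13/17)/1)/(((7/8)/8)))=33280/357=93.22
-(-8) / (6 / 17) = 68 / 3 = 22.67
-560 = -560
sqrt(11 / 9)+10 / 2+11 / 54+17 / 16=sqrt(11) / 3+2707 / 432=7.37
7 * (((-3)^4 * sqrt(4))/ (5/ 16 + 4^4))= 4.42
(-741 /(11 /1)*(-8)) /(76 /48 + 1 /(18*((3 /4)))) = 640224 /1969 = 325.15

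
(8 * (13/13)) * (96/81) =256/27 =9.48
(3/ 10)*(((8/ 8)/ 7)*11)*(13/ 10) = 429/ 700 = 0.61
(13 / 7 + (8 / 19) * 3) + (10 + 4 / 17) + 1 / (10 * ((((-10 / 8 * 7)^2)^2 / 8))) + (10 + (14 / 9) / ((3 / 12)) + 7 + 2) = 841446289268 / 21811584375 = 38.58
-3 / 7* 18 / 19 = -54 / 133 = -0.41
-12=-12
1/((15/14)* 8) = 7/60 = 0.12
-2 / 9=-0.22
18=18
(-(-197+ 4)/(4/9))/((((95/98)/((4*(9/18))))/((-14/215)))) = -1191582/20425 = -58.34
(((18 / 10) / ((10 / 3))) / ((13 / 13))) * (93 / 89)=2511 / 4450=0.56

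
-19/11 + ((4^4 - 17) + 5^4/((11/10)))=8860/11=805.45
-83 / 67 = -1.24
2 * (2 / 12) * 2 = 2 / 3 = 0.67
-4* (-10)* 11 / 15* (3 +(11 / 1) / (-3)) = -176 / 9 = -19.56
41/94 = 0.44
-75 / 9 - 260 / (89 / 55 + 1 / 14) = -633125 / 3903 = -162.21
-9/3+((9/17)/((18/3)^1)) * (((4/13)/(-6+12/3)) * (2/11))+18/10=-14616/12155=-1.20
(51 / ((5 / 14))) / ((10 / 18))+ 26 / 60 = 38621 / 150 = 257.47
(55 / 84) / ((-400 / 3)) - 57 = -127691 / 2240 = -57.00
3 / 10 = 0.30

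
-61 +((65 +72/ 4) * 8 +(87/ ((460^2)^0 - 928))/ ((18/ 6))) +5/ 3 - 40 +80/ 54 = 1574371/ 2781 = 566.12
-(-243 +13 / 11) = 2660 / 11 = 241.82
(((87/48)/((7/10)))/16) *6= 435/448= 0.97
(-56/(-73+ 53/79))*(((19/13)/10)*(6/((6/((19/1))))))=399266/185705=2.15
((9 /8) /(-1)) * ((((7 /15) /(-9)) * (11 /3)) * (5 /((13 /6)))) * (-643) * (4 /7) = -7073 /39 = -181.36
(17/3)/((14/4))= 34/21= 1.62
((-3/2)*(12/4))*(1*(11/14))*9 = -891/28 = -31.82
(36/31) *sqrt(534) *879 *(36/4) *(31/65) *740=42149808 *sqrt(534)/13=74924331.53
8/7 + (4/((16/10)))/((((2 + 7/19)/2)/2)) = 338/63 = 5.37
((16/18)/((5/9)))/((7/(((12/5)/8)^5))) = 243/437500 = 0.00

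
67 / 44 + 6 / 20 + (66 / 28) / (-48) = 21851 / 12320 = 1.77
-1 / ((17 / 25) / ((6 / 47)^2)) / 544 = -225 / 5107208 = -0.00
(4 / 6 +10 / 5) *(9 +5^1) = 112 / 3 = 37.33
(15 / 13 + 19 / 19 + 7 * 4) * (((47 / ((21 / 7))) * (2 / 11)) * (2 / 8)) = 9212 / 429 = 21.47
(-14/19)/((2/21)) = -147/19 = -7.74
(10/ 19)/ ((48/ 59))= 295/ 456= 0.65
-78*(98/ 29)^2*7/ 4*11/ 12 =-2403401/ 1682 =-1428.89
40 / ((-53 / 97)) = -3880 / 53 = -73.21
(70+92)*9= 1458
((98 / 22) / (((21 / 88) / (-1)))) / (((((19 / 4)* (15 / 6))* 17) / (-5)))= 448 / 969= 0.46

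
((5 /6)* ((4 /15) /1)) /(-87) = -2 /783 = -0.00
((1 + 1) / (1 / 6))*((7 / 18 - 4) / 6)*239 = -15535 / 9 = -1726.11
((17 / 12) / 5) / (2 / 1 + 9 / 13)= 221 / 2100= 0.11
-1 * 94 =-94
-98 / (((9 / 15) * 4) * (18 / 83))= -20335 / 108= -188.29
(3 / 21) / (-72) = -1 / 504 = -0.00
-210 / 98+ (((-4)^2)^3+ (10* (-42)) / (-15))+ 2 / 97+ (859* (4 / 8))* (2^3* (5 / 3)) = 20061485 / 2037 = 9848.54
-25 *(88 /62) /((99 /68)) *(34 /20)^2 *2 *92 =-3615968 /279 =-12960.46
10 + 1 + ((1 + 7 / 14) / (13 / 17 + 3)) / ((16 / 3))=22681 / 2048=11.07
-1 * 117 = -117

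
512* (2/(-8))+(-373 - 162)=-663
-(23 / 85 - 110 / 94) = 3594 / 3995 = 0.90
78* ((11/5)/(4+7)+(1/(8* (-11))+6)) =482.71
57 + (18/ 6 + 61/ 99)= 6001/ 99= 60.62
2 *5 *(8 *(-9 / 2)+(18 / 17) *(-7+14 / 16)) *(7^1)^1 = -101115 / 34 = -2973.97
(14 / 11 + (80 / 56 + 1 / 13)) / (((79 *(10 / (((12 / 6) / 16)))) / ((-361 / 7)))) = -0.02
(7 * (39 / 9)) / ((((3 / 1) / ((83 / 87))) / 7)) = 52871 / 783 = 67.52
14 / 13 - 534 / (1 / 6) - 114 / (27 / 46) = -397466 / 117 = -3397.15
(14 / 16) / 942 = 0.00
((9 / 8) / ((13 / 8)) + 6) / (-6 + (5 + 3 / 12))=-116 / 13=-8.92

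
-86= -86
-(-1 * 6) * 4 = 24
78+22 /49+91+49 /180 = 1496941 /8820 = 169.72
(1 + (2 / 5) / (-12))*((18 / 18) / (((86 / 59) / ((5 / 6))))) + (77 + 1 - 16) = 193663 / 3096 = 62.55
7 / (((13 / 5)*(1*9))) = 35 / 117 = 0.30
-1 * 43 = -43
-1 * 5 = -5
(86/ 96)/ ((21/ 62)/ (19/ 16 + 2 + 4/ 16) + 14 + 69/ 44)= 73315/ 1282164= 0.06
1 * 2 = 2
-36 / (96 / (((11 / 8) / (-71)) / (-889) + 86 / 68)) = -32569965 / 68673472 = -0.47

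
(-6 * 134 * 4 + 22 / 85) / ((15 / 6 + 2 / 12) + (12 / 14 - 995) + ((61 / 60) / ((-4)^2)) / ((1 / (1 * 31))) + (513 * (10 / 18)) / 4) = 367366272 / 104901611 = 3.50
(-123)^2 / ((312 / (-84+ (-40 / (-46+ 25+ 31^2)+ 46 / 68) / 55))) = -37226150121 / 9140560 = -4072.63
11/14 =0.79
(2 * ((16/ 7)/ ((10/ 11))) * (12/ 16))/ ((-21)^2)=44/ 5145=0.01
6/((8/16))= 12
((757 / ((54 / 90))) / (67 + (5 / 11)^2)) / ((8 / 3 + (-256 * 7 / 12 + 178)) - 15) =457985 / 398468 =1.15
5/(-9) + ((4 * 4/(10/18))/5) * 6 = 7651/225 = 34.00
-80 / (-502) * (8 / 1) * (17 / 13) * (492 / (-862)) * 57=-76279680 / 1406353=-54.24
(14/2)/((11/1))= 7/11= 0.64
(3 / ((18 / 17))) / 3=17 / 18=0.94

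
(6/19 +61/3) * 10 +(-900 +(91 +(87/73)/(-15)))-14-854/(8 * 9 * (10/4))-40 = -82554157/124830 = -661.33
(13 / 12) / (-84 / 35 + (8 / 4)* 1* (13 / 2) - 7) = 65 / 216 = 0.30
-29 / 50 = -0.58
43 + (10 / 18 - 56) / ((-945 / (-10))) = 72145 / 1701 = 42.41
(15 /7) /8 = 15 /56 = 0.27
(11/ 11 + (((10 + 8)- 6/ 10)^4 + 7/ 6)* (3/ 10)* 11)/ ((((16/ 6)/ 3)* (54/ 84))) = 26468293957/ 50000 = 529365.88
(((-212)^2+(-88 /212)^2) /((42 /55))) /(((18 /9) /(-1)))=-1735912475 /58989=-29427.73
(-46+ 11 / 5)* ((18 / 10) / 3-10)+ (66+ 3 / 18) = 71683 / 150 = 477.89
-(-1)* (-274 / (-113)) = 274 / 113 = 2.42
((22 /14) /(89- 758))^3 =-1331 /102700479987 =-0.00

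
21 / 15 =7 / 5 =1.40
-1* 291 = -291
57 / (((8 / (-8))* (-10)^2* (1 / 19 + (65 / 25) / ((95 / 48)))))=-1083 / 2596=-0.42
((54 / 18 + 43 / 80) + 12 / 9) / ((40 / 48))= 1169 / 200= 5.84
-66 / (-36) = 11 / 6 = 1.83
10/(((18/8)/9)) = 40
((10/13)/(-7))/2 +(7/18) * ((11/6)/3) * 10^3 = 1751345/7371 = 237.60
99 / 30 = 33 / 10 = 3.30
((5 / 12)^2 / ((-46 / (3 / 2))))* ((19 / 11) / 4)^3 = -171475 / 376172544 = -0.00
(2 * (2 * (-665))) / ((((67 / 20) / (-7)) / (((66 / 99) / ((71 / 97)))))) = 72245600 / 14271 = 5062.41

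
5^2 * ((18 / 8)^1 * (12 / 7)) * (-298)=-201150 / 7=-28735.71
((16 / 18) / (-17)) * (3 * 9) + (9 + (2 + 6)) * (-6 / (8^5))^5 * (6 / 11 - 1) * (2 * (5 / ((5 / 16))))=-9739880870918642902113 / 6899082283567372304384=-1.41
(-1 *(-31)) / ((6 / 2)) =31 / 3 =10.33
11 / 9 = 1.22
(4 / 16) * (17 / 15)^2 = 289 / 900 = 0.32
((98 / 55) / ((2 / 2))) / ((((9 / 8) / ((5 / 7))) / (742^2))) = 61663168 / 99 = 622860.28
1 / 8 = 0.12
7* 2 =14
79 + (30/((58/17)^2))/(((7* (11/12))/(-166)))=798143/64757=12.33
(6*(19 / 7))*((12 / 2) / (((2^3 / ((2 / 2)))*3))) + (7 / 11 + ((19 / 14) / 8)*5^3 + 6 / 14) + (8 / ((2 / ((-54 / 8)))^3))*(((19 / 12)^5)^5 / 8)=-7166839835937902505001415710238039 / 1910735378232879523924279296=-3750828.04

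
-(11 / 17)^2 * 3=-363 / 289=-1.26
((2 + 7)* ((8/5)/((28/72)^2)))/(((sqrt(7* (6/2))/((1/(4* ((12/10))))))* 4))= 81* sqrt(21)/343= 1.08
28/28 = 1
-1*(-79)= 79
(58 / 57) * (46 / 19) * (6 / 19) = 5336 / 6859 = 0.78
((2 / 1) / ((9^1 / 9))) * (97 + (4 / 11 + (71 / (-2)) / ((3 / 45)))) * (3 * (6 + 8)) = -402066 / 11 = -36551.45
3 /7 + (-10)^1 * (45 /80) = -291 /56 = -5.20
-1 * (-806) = 806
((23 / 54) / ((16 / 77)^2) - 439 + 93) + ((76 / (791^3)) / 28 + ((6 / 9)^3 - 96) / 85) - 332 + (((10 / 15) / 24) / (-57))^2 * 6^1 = -520686979467773981237 / 778002390343503360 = -669.26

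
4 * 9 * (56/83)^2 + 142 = 1091134/6889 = 158.39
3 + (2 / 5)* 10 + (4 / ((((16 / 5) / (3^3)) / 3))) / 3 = 163 / 4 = 40.75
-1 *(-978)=978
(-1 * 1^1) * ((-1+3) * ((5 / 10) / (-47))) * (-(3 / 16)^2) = -9 / 12032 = -0.00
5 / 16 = 0.31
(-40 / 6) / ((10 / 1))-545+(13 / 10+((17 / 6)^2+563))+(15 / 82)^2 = 2019311 / 75645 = 26.69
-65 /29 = -2.24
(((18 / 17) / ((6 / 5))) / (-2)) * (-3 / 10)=9 / 68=0.13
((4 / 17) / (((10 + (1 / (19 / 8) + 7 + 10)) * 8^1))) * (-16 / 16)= -19 / 17714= -0.00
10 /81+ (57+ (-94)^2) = 720343 /81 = 8893.12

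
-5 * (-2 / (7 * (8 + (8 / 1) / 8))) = 10 / 63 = 0.16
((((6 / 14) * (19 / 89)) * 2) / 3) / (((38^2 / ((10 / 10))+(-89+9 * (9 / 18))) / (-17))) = -1292 / 1693937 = -0.00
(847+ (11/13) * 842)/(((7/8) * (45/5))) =162184/819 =198.03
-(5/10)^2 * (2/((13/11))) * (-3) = 33/26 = 1.27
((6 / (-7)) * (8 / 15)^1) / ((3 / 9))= -1.37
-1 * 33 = -33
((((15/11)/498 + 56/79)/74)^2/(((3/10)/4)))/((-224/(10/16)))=-87810231675/25525084399721984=-0.00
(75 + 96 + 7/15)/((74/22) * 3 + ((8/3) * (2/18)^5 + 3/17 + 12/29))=205903213461/12826382765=16.05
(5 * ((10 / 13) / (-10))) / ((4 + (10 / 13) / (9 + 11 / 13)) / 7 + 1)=-2240 / 9217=-0.24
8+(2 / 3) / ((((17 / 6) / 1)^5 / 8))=11400328 / 1419857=8.03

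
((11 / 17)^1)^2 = 121 / 289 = 0.42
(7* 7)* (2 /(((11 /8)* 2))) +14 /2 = 469 /11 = 42.64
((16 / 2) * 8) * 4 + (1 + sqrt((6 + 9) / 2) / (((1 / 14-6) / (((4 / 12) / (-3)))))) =7 * sqrt(30) / 747 + 257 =257.05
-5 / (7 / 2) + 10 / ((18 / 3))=5 / 21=0.24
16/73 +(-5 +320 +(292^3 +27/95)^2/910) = 408382562129041469387/599530750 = 681170335514.97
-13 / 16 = -0.81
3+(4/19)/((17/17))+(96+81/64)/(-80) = 38809/19456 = 1.99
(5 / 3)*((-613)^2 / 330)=375769 / 198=1897.82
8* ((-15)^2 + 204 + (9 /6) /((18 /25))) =10346 /3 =3448.67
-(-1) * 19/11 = 19/11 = 1.73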